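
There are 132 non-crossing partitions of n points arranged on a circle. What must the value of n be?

6

Non-crossing partitions of [n] are counted by C_n, and C_6 = 132.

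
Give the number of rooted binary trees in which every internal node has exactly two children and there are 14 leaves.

742900

Full binary trees with 14 leaves have 14−1 = 13 internal nodes, so there are C_13 of them.
C_13 = C_12 · 2(2·12+1)/(12+2) = 208012 · 50/14 = 742900.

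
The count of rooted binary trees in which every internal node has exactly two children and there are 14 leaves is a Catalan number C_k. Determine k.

Full binary trees with 14 leaves have 14−1 = 13 internal nodes, so there are C_13 of them.

13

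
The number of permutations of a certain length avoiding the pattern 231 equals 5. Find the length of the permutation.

Permutations of [n] avoiding a fixed length-3 pattern are counted by C_n. Since C_3 = 5, the index is 3.

3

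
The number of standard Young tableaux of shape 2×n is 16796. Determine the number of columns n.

Standard Young tableaux of shape 2×n are counted by C_n; 16796 = C_10.

10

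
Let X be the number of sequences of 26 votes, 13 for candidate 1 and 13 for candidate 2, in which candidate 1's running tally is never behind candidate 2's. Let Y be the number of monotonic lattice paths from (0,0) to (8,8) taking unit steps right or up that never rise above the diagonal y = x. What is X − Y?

741470

Ballot sequences with n votes each where one side never trails are Dyck words, counted by C_n; here n = 13. So X = C_13 = 742900.
Monotone paths in an n×n grid that stay weakly below the diagonal are counted by C_n; here n = 8. So Y = C_8 = 1430.
X − Y = 742900 − 1430 = 741470.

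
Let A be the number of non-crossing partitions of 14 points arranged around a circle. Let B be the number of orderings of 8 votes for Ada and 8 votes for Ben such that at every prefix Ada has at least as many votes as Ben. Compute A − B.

2673010

Non-crossing partitions of an n-element set are counted by C_n; here n = 14. So A = C_14 = 2674440.
Ballot sequences with n votes each where one side never trails are Dyck words, counted by C_n; here n = 8. So B = C_8 = 1430.
A − B = 2674440 − 1430 = 2673010.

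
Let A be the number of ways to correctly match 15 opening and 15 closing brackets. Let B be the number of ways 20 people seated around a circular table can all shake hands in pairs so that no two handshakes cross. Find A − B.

9678049

With 15 pairs the number of balanced bracket strings is the Catalan number C_15. So A = C_15 = 9694845.
With 20 = 2·10 people, non-crossing handshake pairings are non-crossing perfect matchings on a circle, counted by C_10. So B = C_10 = 16796.
A − B = 9694845 − 16796 = 9678049.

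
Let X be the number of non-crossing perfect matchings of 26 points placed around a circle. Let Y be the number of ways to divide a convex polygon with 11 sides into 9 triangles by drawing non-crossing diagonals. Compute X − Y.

738038

Non-crossing perfect matchings of 2n points on a circle are counted by C_n; with 26 points, n = 13. So X = C_13 = 742900.
Triangulations of a convex m-gon are counted by C_{m−2}; with m = 11 this is C_9. So Y = C_9 = 4862.
X − Y = 742900 − 4862 = 738038.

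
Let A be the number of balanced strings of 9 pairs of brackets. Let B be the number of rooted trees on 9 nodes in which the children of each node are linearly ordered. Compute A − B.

3432

A balanced arrangement of 9 bracket pairs is a Dyck word of semilength 9, so the count is C_9. So A = C_9 = 4862.
A rooted plane tree on 9 nodes has 8 edges, and such trees are counted by C_8. So B = C_8 = 1430.
A − B = 4862 − 1430 = 3432.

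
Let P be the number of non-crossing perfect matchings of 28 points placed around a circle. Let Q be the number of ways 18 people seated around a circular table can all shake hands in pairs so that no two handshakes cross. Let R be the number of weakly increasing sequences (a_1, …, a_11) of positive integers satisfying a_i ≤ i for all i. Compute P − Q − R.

Pairing 28 circle points by 14 non-crossing chords gives C_14 matchings. So P = C_14 = 2674440.
With 18 = 2·9 people, non-crossing handshake pairings are non-crossing perfect matchings on a circle, counted by C_9. So Q = C_9 = 4862.
Weakly increasing sequences with a_i ≤ i biject with Dyck paths of semilength 11, so there are C_11. So R = C_11 = 58786.
P − Q − R = 2674440 − 4862 − 58786 = 2610792.

2610792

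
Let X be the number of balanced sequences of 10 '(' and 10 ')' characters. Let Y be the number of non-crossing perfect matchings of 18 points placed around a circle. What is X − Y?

With 10 pairs the number of balanced bracket strings is the Catalan number C_10. So X = C_10 = 16796.
Non-crossing perfect matchings of 2n points on a circle are counted by C_n; with 18 points, n = 9. So Y = C_9 = 4862.
X − Y = 16796 − 4862 = 11934.

11934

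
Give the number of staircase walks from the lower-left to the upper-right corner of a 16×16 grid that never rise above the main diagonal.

Monotone paths in an n×n grid that stay weakly below the diagonal are counted by C_n; here n = 16.
C_16 = C(32,16)/17 = 601080390/17 = 35357670.

35357670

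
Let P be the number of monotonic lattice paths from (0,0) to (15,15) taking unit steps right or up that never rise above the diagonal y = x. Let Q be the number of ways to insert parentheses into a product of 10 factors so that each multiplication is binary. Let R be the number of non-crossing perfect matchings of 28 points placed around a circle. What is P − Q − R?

Monotone paths in an n×n grid that stay weakly below the diagonal are counted by C_n; here n = 15. So P = C_15 = 9694845.
Bracketing 10 factors into binary products is counted by C_{10−1} = C_9. So Q = C_9 = 4862.
Non-crossing perfect matchings of 2n points on a circle are counted by C_n; with 28 points, n = 14. So R = C_14 = 2674440.
P − Q − R = 9694845 − 4862 − 2674440 = 7015543.

7015543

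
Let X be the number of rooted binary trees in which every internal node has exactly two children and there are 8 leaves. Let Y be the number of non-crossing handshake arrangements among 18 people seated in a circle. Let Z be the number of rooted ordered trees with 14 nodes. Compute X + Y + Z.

Full binary trees with 8 leaves have 8−1 = 7 internal nodes, so there are C_7 of them. So X = C_7 = 429.
With 18 = 2·9 people, non-crossing handshake pairings are non-crossing perfect matchings on a circle, counted by C_9. So Y = C_9 = 4862.
A rooted plane tree on 14 nodes has 13 edges, and such trees are counted by C_13. So Z = C_13 = 742900.
X + Y + Z = 429 + 4862 + 742900 = 748191.

748191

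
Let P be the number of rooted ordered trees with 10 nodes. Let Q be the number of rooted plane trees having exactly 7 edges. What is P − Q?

Rooted ordered (plane) trees on m nodes have m−1 edges and are counted by C_{m−1}; m = 10 gives C_9. So P = C_9 = 4862.
A rooted plane tree with 7 edges has 8 nodes, and the count is C_7. So Q = C_7 = 429.
P − Q = 4862 − 429 = 4433.

4433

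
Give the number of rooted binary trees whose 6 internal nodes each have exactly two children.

132

Full binary trees with n internal nodes are counted by C_n; here n = 6.
C_6 = C(12,6)/7 = 924/7 = 132.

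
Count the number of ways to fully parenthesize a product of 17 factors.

Bracketing 17 factors into binary products is counted by C_{17−1} = C_16.
C_16 = C(32,16)/17 = 601080390/17 = 35357670.

35357670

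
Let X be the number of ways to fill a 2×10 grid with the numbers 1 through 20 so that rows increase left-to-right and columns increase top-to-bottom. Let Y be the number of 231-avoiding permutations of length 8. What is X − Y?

15366

Standard Young tableaux of shape 2×n are counted by C_n; here n = 10. So X = C_10 = 16796.
For any fixed pattern of length 3, the pattern-avoiding permutations of [8] number C_8. So Y = C_8 = 1430.
X − Y = 16796 − 1430 = 15366.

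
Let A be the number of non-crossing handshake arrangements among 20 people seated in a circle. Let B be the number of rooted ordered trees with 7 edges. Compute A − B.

Non-crossing handshake pairings of 2n people are counted by C_n; 20 people gives n = 10. So A = C_10 = 16796.
A rooted plane tree with 7 edges has 8 nodes, and the count is C_7. So B = C_7 = 429.
A − B = 16796 − 429 = 16367.

16367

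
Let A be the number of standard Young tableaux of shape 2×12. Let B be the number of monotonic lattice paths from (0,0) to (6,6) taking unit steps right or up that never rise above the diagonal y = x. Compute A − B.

207880

Standard Young tableaux of shape 2×n are counted by C_n; here n = 12. So A = C_12 = 208012.
Sub-diagonal monotone paths from (0,0) to (6,6) biject with Dyck paths of semilength 6, giving C_6. So B = C_6 = 132.
A − B = 208012 − 132 = 207880.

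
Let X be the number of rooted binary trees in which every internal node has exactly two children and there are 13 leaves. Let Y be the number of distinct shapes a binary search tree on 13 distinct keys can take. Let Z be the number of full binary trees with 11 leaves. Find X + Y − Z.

934116

A full binary tree with L leaves has L−1 internal nodes and is counted by C_{L−1}; L = 13 gives C_12. So X = C_12 = 208012.
Rooted binary trees with 13 nodes (each child slot possibly empty) number C_13. So Y = C_13 = 742900.
Full binary trees with 11 leaves have 11−1 = 10 internal nodes, so there are C_10 of them. So Z = C_10 = 16796.
X + Y − Z = 208012 + 742900 − 16796 = 934116.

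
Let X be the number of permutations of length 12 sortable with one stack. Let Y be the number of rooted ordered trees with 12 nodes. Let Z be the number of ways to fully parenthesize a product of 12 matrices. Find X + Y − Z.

Stack-sortable permutations are exactly the 231-avoiding ones, counted by C_n; here n = 12. So X = C_12 = 208012.
Rooted ordered (plane) trees on m nodes have m−1 edges and are counted by C_{m−1}; m = 12 gives C_11. So Y = C_11 = 58786.
Ways to associate a product of 12 factors correspond to binary trees on 12 leaves, so the count is C_11. So Z = C_11 = 58786.
X + Y − Z = 208012 + 58786 − 58786 = 208012.

208012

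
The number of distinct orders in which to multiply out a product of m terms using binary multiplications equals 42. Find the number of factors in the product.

6

Parenthesizations of m factors are counted by C_{m−1}; 42 = C_5.
So the index is 5, and the number of factors is 5 + 1 = 6.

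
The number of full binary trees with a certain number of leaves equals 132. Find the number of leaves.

Full binary trees with L leaves are counted by C_{L−1}. The Catalan number equal to 132 is C_6.
So the index is 6, and the number of leaves is 6 + 1 = 7.

7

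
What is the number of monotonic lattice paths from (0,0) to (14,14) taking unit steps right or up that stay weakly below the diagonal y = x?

2674440

Sub-diagonal monotone paths from (0,0) to (14,14) biject with Dyck paths of semilength 14, giving C_14.
C_14 = 2674440.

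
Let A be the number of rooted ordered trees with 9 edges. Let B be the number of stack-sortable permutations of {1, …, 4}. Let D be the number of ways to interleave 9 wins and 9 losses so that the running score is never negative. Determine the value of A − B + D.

A rooted plane tree with 9 edges has 10 nodes, and the count is C_9. So A = C_9 = 4862.
Stack-sortable permutations are exactly the 231-avoiding ones, counted by C_n; here n = 4. So B = C_4 = 14.
Ballot sequences with n votes each where one side never trails are Dyck words, counted by C_n; here n = 9. So D = C_9 = 4862.
A − B + D = 4862 − 14 + 4862 = 9710.

9710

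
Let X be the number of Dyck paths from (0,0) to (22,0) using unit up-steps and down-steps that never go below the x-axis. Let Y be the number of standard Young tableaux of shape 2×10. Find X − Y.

A Dyck path with 11 up-steps and 11 down-steps has semilength 11, so there are C_11 of them. So X = C_11 = 58786.
Standard Young tableaux of shape 2×n are counted by C_n; here n = 10. So Y = C_10 = 16796.
X − Y = 58786 − 16796 = 41990.

41990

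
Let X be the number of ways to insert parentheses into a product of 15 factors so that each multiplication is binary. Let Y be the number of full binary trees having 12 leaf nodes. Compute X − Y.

Bracketing 15 factors into binary products is counted by C_{15−1} = C_14. So X = C_14 = 2674440.
A full binary tree with L leaves has L−1 internal nodes and is counted by C_{L−1}; L = 12 gives C_11. So Y = C_11 = 58786.
X − Y = 2674440 − 58786 = 2615654.

2615654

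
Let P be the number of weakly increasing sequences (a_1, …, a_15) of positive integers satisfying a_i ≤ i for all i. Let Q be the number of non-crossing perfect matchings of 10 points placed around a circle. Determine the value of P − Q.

9694803

Such sub-staircase sequences of length n are counted by C_n; here n = 15. So P = C_15 = 9694845.
Non-crossing perfect matchings of 2n points on a circle are counted by C_n; with 10 points, n = 5. So Q = C_5 = 42.
P − Q = 9694845 − 42 = 9694803.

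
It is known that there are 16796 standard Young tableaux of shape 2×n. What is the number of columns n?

10

Standard Young tableaux of shape 2×n are counted by C_n. Since C_10 = 16796, the index is 10.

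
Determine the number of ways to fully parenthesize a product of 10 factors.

4862

Bracketing 10 factors into binary products is counted by C_{10−1} = C_9.
C_9 = 4862.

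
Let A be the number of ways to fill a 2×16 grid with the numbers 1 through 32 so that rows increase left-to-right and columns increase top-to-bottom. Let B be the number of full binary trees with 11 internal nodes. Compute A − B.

Standard Young tableaux of shape 2×n are counted by C_n; here n = 16. So A = C_16 = 35357670.
The number of full binary trees on 11 internal nodes is the Catalan number C_11. So B = C_11 = 58786.
A − B = 35357670 − 58786 = 35298884.

35298884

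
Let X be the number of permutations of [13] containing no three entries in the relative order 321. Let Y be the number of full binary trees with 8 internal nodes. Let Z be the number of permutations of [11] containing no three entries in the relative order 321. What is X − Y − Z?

For any fixed pattern of length 3, the pattern-avoiding permutations of [13] number C_13. So X = C_13 = 742900.
Full binary trees with n internal nodes are counted by C_n; here n = 8. So Y = C_8 = 1430.
Permutations of [n] avoiding any single length-3 pattern are counted by C_n; here n = 11. So Z = C_11 = 58786.
X − Y − Z = 742900 − 1430 − 58786 = 682684.

682684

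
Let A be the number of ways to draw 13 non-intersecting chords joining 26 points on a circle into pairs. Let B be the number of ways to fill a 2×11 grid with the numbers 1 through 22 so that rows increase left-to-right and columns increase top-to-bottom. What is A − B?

684114

Pairing 26 circle points by 13 non-crossing chords gives C_13 matchings. So A = C_13 = 742900.
By the hook-length formula (or a Dyck-path bijection), SYT of shape 2×11 number C_11. So B = C_11 = 58786.
A − B = 742900 − 58786 = 684114.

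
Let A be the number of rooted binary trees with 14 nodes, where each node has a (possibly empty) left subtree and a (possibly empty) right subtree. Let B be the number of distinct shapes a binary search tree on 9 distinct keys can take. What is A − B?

Binary trees (left/right distinguished) on n nodes are counted by C_n; here n = 14. So A = C_14 = 2674440.
Binary trees (left/right distinguished) on n nodes are counted by C_n; here n = 9. So B = C_9 = 4862.
A − B = 2674440 − 4862 = 2669578.

2669578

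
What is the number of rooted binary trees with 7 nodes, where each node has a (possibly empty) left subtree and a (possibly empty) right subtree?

There are C_n binary search tree shapes on n keys; with n = 7 that is C_7.
C_7 = C(14,7)/8 = 3432/8 = 429.

429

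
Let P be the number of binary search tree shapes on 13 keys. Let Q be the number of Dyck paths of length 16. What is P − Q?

741470

There are C_n binary search tree shapes on n keys; with n = 13 that is C_13. So P = C_13 = 742900.
Dyck paths of semilength n (length 2n) are counted by C_n; here n = 8. So Q = C_8 = 1430.
P − Q = 742900 − 1430 = 741470.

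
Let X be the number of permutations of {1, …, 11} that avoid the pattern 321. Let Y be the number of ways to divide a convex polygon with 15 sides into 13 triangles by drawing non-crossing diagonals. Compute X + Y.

801686

Permutations of [n] avoiding any single length-3 pattern are counted by C_n; here n = 11. So X = C_11 = 58786.
A convex 15-gon is triangulated into 13 triangles, and the number of such triangulations is the Catalan number C_{15−2} = C_13. So Y = C_13 = 742900.
X + Y = 58786 + 742900 = 801686.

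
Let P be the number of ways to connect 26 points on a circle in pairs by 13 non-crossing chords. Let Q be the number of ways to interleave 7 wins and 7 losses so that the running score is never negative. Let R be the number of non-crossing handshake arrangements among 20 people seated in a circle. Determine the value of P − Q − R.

725675

Non-crossing perfect matchings of 2n points on a circle are counted by C_n; with 26 points, n = 13. So P = C_13 = 742900.
Reading a vote for the leader as '(' and for the other as ')' turns such a sequence into a balanced string of 7 pairs, so the count is C_7. So Q = C_7 = 429.
Non-crossing handshake pairings of 2n people are counted by C_n; 20 people gives n = 10. So R = C_10 = 16796.
P − Q − R = 742900 − 429 − 16796 = 725675.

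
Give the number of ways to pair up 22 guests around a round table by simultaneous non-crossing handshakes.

Non-crossing handshake pairings of 2n people are counted by C_n; 22 people gives n = 11.
C_11 = 58786.

58786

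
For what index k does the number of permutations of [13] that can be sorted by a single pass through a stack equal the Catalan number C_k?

By Knuth's characterisation, the stack-sortable permutations of length 13 are the 231-avoiders, numbering C_13.

13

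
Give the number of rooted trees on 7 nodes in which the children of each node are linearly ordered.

132

A rooted plane tree on 7 nodes has 6 edges, and such trees are counted by C_6.
C_6 = C_5 · 2(2·5+1)/(5+2) = 42 · 22/7 = 132.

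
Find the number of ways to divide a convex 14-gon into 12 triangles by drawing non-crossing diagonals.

208012

The number of triangulations of a 14-gon is the Catalan number C_12 (index = sides − 2).
C_12 = C_11 · 2(2·11+1)/(11+2) = 58786 · 46/13 = 208012.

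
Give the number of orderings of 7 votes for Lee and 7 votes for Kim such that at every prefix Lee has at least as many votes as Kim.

Reading a vote for the leader as '(' and for the other as ')' turns such a sequence into a balanced string of 7 pairs, so the count is C_7.
C_7 = C(14,7)/8 = 3432/8 = 429.

429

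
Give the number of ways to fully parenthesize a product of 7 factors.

132

Parenthesizations of m factors correspond to full binary trees with m leaves, counted by C_{m−1}; m = 7 gives C_6.
C_6 = C_5 · 2(2·5+1)/(5+2) = 42 · 22/7 = 132.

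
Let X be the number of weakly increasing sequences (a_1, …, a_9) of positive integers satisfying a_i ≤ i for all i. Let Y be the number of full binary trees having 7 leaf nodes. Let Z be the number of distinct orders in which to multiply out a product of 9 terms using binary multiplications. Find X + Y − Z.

Weakly increasing sequences with a_i ≤ i biject with Dyck paths of semilength 9, so there are C_9. So X = C_9 = 4862.
A full binary tree with L leaves has L−1 internal nodes and is counted by C_{L−1}; L = 7 gives C_6. So Y = C_6 = 132.
Ways to associate a product of 9 factors correspond to binary trees on 9 leaves, so the count is C_8. So Z = C_8 = 1430.
X + Y − Z = 4862 + 132 − 1430 = 3564.

3564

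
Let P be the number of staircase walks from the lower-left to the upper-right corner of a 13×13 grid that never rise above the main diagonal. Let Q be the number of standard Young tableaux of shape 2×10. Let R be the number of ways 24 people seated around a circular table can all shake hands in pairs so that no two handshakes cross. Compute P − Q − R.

Monotone paths in an n×n grid that stay weakly below the diagonal are counted by C_n; here n = 13. So P = C_13 = 742900.
Standard Young tableaux of shape 2×n are counted by C_n; here n = 10. So Q = C_10 = 16796.
Non-crossing handshake pairings of 2n people are counted by C_n; 24 people gives n = 12. So R = C_12 = 208012.
P − Q − R = 742900 − 16796 − 208012 = 518092.

518092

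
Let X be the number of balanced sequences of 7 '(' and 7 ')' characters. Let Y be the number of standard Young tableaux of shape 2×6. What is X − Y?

297

With 7 pairs the number of balanced bracket strings is the Catalan number C_7. So X = C_7 = 429.
By the hook-length formula (or a Dyck-path bijection), SYT of shape 2×6 number C_6. So Y = C_6 = 132.
X − Y = 429 − 132 = 297.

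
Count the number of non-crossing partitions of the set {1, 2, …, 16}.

35357670

The non-crossing partitions of [16] form a lattice of size C_16.
C_16 = 35357670.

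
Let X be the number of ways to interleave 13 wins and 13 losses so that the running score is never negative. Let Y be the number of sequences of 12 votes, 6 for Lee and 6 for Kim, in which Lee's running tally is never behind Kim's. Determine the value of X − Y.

742768

Ballot sequences with n votes each where one side never trails are Dyck words, counted by C_n; here n = 13. So X = C_13 = 742900.
Ballot sequences with n votes each where one side never trails are Dyck words, counted by C_n; here n = 6. So Y = C_6 = 132.
X − Y = 742900 − 132 = 742768.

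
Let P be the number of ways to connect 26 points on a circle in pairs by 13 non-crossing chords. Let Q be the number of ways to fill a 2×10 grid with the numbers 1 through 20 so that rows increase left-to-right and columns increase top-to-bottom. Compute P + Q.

Non-crossing perfect matchings of 2n points on a circle are counted by C_n; with 26 points, n = 13. So P = C_13 = 742900.
Standard Young tableaux of shape 2×n are counted by C_n; here n = 10. So Q = C_10 = 16796.
P + Q = 742900 + 16796 = 759696.

759696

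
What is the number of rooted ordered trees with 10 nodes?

4862

Rooted ordered (plane) trees on m nodes have m−1 edges and are counted by C_{m−1}; m = 10 gives C_9.
C_9 = C(18,9)/10 = 48620/10 = 4862.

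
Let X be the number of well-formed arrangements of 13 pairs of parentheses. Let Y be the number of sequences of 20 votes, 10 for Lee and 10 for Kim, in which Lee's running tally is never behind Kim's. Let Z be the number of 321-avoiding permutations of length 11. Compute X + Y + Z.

818482

A balanced arrangement of 13 bracket pairs is a Dyck word of semilength 13, so the count is C_13. So X = C_13 = 742900.
Ballot sequences with n votes each where one side never trails are Dyck words, counted by C_n; here n = 10. So Y = C_10 = 16796.
Permutations of [n] avoiding any single length-3 pattern are counted by C_n; here n = 11. So Z = C_11 = 58786.
X + Y + Z = 742900 + 16796 + 58786 = 818482.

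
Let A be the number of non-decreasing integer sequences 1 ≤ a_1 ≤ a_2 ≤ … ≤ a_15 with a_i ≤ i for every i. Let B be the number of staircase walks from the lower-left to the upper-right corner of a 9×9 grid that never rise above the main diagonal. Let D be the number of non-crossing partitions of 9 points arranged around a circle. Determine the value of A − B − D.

9685121

Weakly increasing sequences with a_i ≤ i biject with Dyck paths of semilength 15, so there are C_15. So A = C_15 = 9694845.
Monotone paths in an n×n grid that stay weakly below the diagonal are counted by C_n; here n = 9. So B = C_9 = 4862.
Non-crossing partitions of an n-element set are counted by C_n; here n = 9. So D = C_9 = 4862.
A − B − D = 9694845 − 4862 − 4862 = 9685121.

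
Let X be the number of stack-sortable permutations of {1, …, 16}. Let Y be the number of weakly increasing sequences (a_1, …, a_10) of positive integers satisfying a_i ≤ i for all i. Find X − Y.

35340874

Stack-sortable permutations are exactly the 231-avoiding ones, counted by C_n; here n = 16. So X = C_16 = 35357670.
Weakly increasing sequences with a_i ≤ i biject with Dyck paths of semilength 10, so there are C_10. So Y = C_10 = 16796.
X − Y = 35357670 − 16796 = 35340874.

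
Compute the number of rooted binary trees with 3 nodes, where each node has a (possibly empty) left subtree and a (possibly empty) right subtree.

5

Rooted binary trees with 3 nodes (each child slot possibly empty) number C_3.
C_3 = 5.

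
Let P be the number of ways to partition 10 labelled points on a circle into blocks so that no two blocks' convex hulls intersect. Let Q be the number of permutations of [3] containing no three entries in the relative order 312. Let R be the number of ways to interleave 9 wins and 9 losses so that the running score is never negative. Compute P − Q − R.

Non-crossing partitions of an n-element set are counted by C_n; here n = 10. So P = C_10 = 16796.
Permutations of [n] avoiding any single length-3 pattern are counted by C_n; here n = 3. So Q = C_3 = 5.
Reading a vote for the leader as '(' and for the other as ')' turns such a sequence into a balanced string of 9 pairs, so the count is C_9. So R = C_9 = 4862.
P − Q − R = 16796 − 5 − 4862 = 11929.

11929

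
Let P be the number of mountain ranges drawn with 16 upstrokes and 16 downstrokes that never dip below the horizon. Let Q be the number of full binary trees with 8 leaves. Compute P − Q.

35357241

Dyck paths of semilength n (length 2n) are counted by C_n; here n = 16. So P = C_16 = 35357670.
Full binary trees with 8 leaves have 8−1 = 7 internal nodes, so there are C_7 of them. So Q = C_7 = 429.
P − Q = 35357670 − 429 = 35357241.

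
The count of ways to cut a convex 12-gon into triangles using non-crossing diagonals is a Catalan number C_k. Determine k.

10

A convex 12-gon is triangulated into 10 triangles, and the number of such triangulations is the Catalan number C_{12−2} = C_10.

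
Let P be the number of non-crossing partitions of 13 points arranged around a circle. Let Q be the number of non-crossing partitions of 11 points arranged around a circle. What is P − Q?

The non-crossing partitions of [13] form a lattice of size C_13. So P = C_13 = 742900.
The non-crossing partitions of [11] form a lattice of size C_11. So Q = C_11 = 58786.
P − Q = 742900 − 58786 = 684114.

684114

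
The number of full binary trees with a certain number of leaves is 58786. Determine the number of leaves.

Full binary trees with L leaves are counted by C_{L−1}. Since C_11 = 58786, the index is 11.
So the index is 11, and the number of leaves is 11 + 1 = 12.

12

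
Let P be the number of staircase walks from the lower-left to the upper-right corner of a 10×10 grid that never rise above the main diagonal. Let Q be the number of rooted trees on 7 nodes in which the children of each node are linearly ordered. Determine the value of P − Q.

Monotone paths in an n×n grid that stay weakly below the diagonal are counted by C_n; here n = 10. So P = C_10 = 16796.
Rooted ordered (plane) trees on m nodes have m−1 edges and are counted by C_{m−1}; m = 7 gives C_6. So Q = C_6 = 132.
P − Q = 16796 − 132 = 16664.

16664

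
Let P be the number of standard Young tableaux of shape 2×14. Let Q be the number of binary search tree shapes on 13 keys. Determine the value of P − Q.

Standard Young tableaux of shape 2×n are counted by C_n; here n = 14. So P = C_14 = 2674440.
There are C_n binary search tree shapes on n keys; with n = 13 that is C_13. So Q = C_13 = 742900.
P − Q = 2674440 − 742900 = 1931540.

1931540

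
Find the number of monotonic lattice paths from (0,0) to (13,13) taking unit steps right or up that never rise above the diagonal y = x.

742900

Monotone paths in an n×n grid that stay weakly below the diagonal are counted by C_n; here n = 13.
C_13 = C(26,13)/14 = 10400600/14 = 742900.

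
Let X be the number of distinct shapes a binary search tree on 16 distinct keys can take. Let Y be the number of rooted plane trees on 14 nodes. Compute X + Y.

Binary trees (left/right distinguished) on n nodes are counted by C_n; here n = 16. So X = C_16 = 35357670.
Rooted ordered (plane) trees on m nodes have m−1 edges and are counted by C_{m−1}; m = 14 gives C_13. So Y = C_13 = 742900.
X + Y = 35357670 + 742900 = 36100570.

36100570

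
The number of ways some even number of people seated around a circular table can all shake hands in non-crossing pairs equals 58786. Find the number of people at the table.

Non-crossing handshake pairings of 2n people are counted by C_n. Since C_11 = 58786, the index is 11.
So n = 11, and there are 2n = 22 people.

22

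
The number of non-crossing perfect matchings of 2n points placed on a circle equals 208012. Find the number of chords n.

Non-crossing pairings of 2n points on a circle are counted by C_n. The Catalan number equal to 208012 is C_12.

12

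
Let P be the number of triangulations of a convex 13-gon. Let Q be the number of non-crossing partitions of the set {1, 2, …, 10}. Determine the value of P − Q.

41990

A convex 13-gon is triangulated into 11 triangles, and the number of such triangulations is the Catalan number C_{13−2} = C_11. So P = C_11 = 58786.
The non-crossing partitions of [10] form a lattice of size C_10. So Q = C_10 = 16796.
P − Q = 58786 − 16796 = 41990.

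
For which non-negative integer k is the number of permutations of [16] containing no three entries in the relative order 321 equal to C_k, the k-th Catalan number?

For any fixed pattern of length 3, the pattern-avoiding permutations of [16] number C_16.

16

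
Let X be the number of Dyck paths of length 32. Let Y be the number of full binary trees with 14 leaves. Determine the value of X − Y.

Dyck paths of semilength n (length 2n) are counted by C_n; here n = 16. So X = C_16 = 35357670.
A full binary tree with L leaves has L−1 internal nodes and is counted by C_{L−1}; L = 14 gives C_13. So Y = C_13 = 742900.
X − Y = 35357670 − 742900 = 34614770.

34614770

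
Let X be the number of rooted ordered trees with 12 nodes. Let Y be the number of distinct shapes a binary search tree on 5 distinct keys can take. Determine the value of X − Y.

Rooted ordered (plane) trees on m nodes have m−1 edges and are counted by C_{m−1}; m = 12 gives C_11. So X = C_11 = 58786.
Rooted binary trees with 5 nodes (each child slot possibly empty) number C_5. So Y = C_5 = 42.
X − Y = 58786 − 42 = 58744.

58744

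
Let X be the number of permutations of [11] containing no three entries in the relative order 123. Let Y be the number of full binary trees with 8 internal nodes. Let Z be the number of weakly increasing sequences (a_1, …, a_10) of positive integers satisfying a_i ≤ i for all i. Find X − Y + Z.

74152

For any fixed pattern of length 3, the pattern-avoiding permutations of [11] number C_11. So X = C_11 = 58786.
Full binary trees with n internal nodes are counted by C_n; here n = 8. So Y = C_8 = 1430.
Such sub-staircase sequences of length n are counted by C_n; here n = 10. So Z = C_10 = 16796.
X − Y + Z = 58786 − 1430 + 16796 = 74152.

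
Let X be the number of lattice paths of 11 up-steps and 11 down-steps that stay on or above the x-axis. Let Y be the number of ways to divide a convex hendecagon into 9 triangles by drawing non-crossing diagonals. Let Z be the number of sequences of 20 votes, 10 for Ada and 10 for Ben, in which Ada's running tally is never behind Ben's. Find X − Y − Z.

A Dyck path with 11 up-steps and 11 down-steps has semilength 11, so there are C_11 of them. So X = C_11 = 58786.
The number of triangulations of an 11-gon is the Catalan number C_9 (index = sides − 2). So Y = C_9 = 4862.
Reading a vote for the leader as '(' and for the other as ')' turns such a sequence into a balanced string of 10 pairs, so the count is C_10. So Z = C_10 = 16796.
X − Y − Z = 58786 − 4862 − 16796 = 37128.

37128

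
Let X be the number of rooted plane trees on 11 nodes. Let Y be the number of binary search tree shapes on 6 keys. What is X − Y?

16664

A rooted plane tree on 11 nodes has 10 edges, and such trees are counted by C_10. So X = C_10 = 16796.
There are C_n binary search tree shapes on n keys; with n = 6 that is C_6. So Y = C_6 = 132.
X − Y = 16796 − 132 = 16664.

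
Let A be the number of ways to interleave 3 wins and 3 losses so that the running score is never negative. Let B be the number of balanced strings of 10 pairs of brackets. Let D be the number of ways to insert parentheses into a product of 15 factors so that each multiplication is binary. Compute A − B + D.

2657649

Ballot sequences with n votes each where one side never trails are Dyck words, counted by C_n; here n = 3. So A = C_3 = 5.
With 10 pairs the number of balanced bracket strings is the Catalan number C_10. So B = C_10 = 16796.
Ways to associate a product of 15 factors correspond to binary trees on 15 leaves, so the count is C_14. So D = C_14 = 2674440.
A − B + D = 5 − 16796 + 2674440 = 2657649.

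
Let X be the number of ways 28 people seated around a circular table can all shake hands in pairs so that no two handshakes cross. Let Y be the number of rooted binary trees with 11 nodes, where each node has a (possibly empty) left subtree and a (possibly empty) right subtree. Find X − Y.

With 28 = 2·14 people, non-crossing handshake pairings are non-crossing perfect matchings on a circle, counted by C_14. So X = C_14 = 2674440.
Rooted binary trees with 11 nodes (each child slot possibly empty) number C_11. So Y = C_11 = 58786.
X − Y = 2674440 − 58786 = 2615654.

2615654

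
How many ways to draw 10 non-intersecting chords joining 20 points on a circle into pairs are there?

Non-crossing perfect matchings of 2n points on a circle are counted by C_n; with 20 points, n = 10.
C_10 = C(20,10)/11 = 184756/11 = 16796.

16796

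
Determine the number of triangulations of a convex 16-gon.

2674440

The number of triangulations of a 16-gon is the Catalan number C_14 (index = sides − 2).
C_14 = C_13 · 2(2·13+1)/(13+2) = 742900 · 54/15 = 2674440.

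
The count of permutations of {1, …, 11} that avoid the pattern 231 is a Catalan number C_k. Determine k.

11

Permutations of [n] avoiding any single length-3 pattern are counted by C_n; here n = 11.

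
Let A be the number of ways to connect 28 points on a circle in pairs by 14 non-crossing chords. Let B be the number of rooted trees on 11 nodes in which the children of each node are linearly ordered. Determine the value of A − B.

Pairing 28 circle points by 14 non-crossing chords gives C_14 matchings. So A = C_14 = 2674440.
A rooted plane tree on 11 nodes has 10 edges, and such trees are counted by C_10. So B = C_10 = 16796.
A − B = 2674440 − 16796 = 2657644.

2657644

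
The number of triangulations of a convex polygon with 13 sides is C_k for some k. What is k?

11

A convex 13-gon is triangulated into 11 triangles, and the number of such triangulations is the Catalan number C_{13−2} = C_11.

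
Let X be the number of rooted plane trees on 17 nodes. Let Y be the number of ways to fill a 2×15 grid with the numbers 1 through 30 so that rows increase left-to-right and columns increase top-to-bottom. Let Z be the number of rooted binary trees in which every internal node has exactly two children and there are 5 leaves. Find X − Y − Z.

Rooted ordered (plane) trees on m nodes have m−1 edges and are counted by C_{m−1}; m = 17 gives C_16. So X = C_16 = 35357670.
By the hook-length formula (or a Dyck-path bijection), SYT of shape 2×15 number C_15. So Y = C_15 = 9694845.
Full binary trees with 5 leaves have 5−1 = 4 internal nodes, so there are C_4 of them. So Z = C_4 = 14.
X − Y − Z = 35357670 − 9694845 − 14 = 25662811.

25662811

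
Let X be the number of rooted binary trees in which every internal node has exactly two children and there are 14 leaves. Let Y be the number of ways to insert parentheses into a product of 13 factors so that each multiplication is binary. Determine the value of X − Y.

A full binary tree with L leaves has L−1 internal nodes and is counted by C_{L−1}; L = 14 gives C_13. So X = C_13 = 742900.
Parenthesizations of m factors correspond to full binary trees with m leaves, counted by C_{m−1}; m = 13 gives C_12. So Y = C_12 = 208012.
X − Y = 742900 − 208012 = 534888.

534888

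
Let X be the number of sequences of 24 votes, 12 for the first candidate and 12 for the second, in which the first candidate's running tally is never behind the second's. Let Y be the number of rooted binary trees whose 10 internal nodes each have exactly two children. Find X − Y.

191216

Ballot sequences with n votes each where one side never trails are Dyck words, counted by C_n; here n = 12. So X = C_12 = 208012.
Full binary trees with n internal nodes are counted by C_n; here n = 10. So Y = C_10 = 16796.
X − Y = 208012 − 16796 = 191216.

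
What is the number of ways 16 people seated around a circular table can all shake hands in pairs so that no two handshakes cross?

Non-crossing handshake pairings of 2n people are counted by C_n; 16 people gives n = 8.
C_8 = C_7 · 2(2·7+1)/(7+2) = 429 · 30/9 = 1430.

1430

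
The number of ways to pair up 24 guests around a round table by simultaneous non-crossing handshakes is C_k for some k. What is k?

12

With 24 = 2·12 people, non-crossing handshake pairings are non-crossing perfect matchings on a circle, counted by C_12.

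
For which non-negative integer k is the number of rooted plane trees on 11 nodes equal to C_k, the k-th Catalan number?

A rooted plane tree on 11 nodes has 10 edges, and such trees are counted by C_10.

10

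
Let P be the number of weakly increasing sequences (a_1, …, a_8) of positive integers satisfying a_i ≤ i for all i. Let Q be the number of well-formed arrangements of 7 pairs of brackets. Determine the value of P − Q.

1001

Weakly increasing sequences with a_i ≤ i biject with Dyck paths of semilength 8, so there are C_8. So P = C_8 = 1430.
With 7 pairs the number of balanced bracket strings is the Catalan number C_7. So Q = C_7 = 429.
P − Q = 1430 − 429 = 1001.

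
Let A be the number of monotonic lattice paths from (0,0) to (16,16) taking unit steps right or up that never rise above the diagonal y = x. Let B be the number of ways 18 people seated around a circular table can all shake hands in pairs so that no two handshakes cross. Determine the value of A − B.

Monotone paths in an n×n grid that stay weakly below the diagonal are counted by C_n; here n = 16. So A = C_16 = 35357670.
Non-crossing handshake pairings of 2n people are counted by C_n; 18 people gives n = 9. So B = C_9 = 4862.
A − B = 35357670 − 4862 = 35352808.

35352808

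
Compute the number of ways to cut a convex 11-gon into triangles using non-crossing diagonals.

4862

Triangulations of a convex m-gon are counted by C_{m−2}; with m = 11 this is C_9.
C_9 = C_8 · 2(2·8+1)/(8+2) = 1430 · 34/10 = 4862.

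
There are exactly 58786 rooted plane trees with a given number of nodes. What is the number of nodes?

Rooted ordered trees on m nodes are counted by C_{m−1}. Since C_11 = 58786, the index is 11.
So the index is 11, and the number of nodes is 11 + 1 = 12.

12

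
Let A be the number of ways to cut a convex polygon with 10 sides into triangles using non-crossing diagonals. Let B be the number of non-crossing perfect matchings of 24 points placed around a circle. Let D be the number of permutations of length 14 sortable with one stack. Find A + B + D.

A convex 10-gon is triangulated into 8 triangles, and the number of such triangulations is the Catalan number C_{10−2} = C_8. So A = C_8 = 1430.
Non-crossing perfect matchings of 2n points on a circle are counted by C_n; with 24 points, n = 12. So B = C_12 = 208012.
By Knuth's characterisation, the stack-sortable permutations of length 14 are the 231-avoiders, numbering C_14. So D = C_14 = 2674440.
A + B + D = 1430 + 208012 + 2674440 = 2883882.

2883882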